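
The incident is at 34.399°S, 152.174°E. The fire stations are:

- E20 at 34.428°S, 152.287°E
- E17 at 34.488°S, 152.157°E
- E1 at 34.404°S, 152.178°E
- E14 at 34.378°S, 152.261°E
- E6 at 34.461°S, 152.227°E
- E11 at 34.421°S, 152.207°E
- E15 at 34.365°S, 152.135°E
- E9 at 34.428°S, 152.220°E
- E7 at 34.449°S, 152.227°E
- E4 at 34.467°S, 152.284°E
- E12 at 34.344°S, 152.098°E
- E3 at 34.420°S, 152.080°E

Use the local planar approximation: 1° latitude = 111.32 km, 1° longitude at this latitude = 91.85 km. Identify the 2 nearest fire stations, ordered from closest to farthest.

E1, E11

Distances from 34.399°S, 152.174°E:
E20: √((-0.029·111.32)² + (0.113·91.85)²) = √(10.42179 + 107.72468) = 10.870 km
E17: √((-0.089·111.32)² + (-0.017·91.85)²) = √(98.15816 + 2.43813) = 10.030 km
E1: √((-0.005·111.32)² + (0.004·91.85)²) = √(0.30980 + 0.13498) = 0.667 km
E14: √((0.021·111.32)² + (0.087·91.85)²) = √(5.46493 + 63.85528) = 8.326 km
E6: √((-0.062·111.32)² + (0.053·91.85)²) = √(47.63540 + 23.69791) = 8.446 km
E11: √((-0.022·111.32)² + (0.033·91.85)²) = √(5.99780 + 9.18726) = 3.897 km
E15: √((0.034·111.32)² + (-0.039·91.85)²) = √(14.32532 + 12.83180) = 5.211 km
E9: √((-0.029·111.32)² + (0.046·91.85)²) = √(10.42179 + 17.85147) = 5.317 km
E7: √((-0.050·111.32)² + (0.053·91.85)²) = √(30.98036 + 23.69791) = 7.394 km
E4: √((-0.068·111.32)² + (0.110·91.85)²) = √(57.30127 + 102.08071) = 12.625 km
E12: √((0.055·111.32)² + (-0.076·91.85)²) = √(37.48623 + 48.72878) = 9.285 km
E3: √((-0.021·111.32)² + (-0.094·91.85)²) = √(5.46493 + 74.54423) = 8.945 km
Sorted: E1 (0.667 km) < E11 (3.897 km) < E15 (5.211 km) < E9 (5.317 km) < …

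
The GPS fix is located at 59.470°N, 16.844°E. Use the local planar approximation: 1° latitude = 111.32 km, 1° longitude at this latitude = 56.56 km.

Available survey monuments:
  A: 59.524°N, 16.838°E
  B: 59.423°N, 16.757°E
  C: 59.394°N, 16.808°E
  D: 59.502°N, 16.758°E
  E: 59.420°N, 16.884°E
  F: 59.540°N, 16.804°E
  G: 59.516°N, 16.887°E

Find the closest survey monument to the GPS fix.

G

Distances from 59.470°N, 16.844°E:
A: 6.021 km
B: 7.182 km
C: 8.702 km
D: 6.029 km
E: 6.008 km
F: 8.114 km
G: 5.669 km
Minimum: G at 5.669 km.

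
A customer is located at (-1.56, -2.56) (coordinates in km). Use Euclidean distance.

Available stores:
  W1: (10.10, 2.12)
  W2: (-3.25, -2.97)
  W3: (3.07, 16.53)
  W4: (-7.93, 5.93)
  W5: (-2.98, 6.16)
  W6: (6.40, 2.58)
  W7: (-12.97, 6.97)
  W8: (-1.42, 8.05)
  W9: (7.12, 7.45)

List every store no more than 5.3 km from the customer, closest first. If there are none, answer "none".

Distances from (-1.56, -2.56):
W1: √((11.66)² + (4.68)²) = √(135.95560 + 21.90240) = 12.564 km
W2: √((-1.69)² + (-0.41)²) = √(2.85610 + 0.16810) = 1.739 km
W3: √((4.63)² + (19.09)²) = √(21.43690 + 364.42810) = 19.643 km
W4: √((-6.37)² + (8.49)²) = √(40.57690 + 72.08010) = 10.614 km
W5: √((-1.42)² + (8.72)²) = √(2.01640 + 76.03840) = 8.835 km
W6: √((7.96)² + (5.14)²) = √(63.36160 + 26.41960) = 9.475 km
W7: √((-11.41)² + (9.53)²) = √(130.18810 + 90.82090) = 14.866 km
W8: √((0.14)² + (10.61)²) = √(0.01960 + 112.57210) = 10.611 km
W9: √((8.68)² + (10.01)²) = √(75.34240 + 100.20010) = 13.249 km
Threshold 5.3 km: W2 (1.739 km) is within range.

W2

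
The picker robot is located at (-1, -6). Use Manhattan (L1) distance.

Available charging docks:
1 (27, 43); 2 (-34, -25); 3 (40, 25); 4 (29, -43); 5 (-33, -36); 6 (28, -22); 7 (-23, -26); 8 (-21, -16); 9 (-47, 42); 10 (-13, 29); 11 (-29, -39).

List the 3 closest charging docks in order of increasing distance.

Distances from (-1, -6):
1: |28| + |49| = 28 + 49 = 77
2: |-33| + |-19| = 33 + 19 = 52
3: |41| + |31| = 41 + 31 = 72
4: |30| + |-37| = 30 + 37 = 67
5: |-32| + |-30| = 32 + 30 = 62
6: |29| + |-16| = 29 + 16 = 45
7: |-22| + |-20| = 22 + 20 = 42
8: |-20| + |-10| = 20 + 10 = 30
9: |-46| + |48| = 46 + 48 = 94
10: |-12| + |35| = 12 + 35 = 47
11: |-28| + |-33| = 28 + 33 = 61
Sorted: 8 (30) < 7 (42) < 6 (45) < 10 (47) < 2 (52) < …

8, 7, 6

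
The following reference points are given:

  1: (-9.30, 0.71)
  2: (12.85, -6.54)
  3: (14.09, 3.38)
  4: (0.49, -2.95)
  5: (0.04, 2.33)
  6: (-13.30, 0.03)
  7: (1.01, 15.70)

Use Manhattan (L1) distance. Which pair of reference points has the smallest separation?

1 and 6

Pairwise distances:
1–2: 29.40
1–3: 26.06
1–4: 13.45
1–5: 10.96
1–6: 4.68
1–7: 25.30
2–3: 11.16
2–4: 15.95
2–5: 21.68
2–6: 32.72
2–7: 34.08
3–4: 19.93
3–5: 15.10
3–6: 30.74
3–7: 25.40
4–5: 5.73
4–6: 16.77
4–7: 19.17
5–6: 15.64
5–7: 14.34
6–7: 29.98
Closest pair: 1–6 at 4.68.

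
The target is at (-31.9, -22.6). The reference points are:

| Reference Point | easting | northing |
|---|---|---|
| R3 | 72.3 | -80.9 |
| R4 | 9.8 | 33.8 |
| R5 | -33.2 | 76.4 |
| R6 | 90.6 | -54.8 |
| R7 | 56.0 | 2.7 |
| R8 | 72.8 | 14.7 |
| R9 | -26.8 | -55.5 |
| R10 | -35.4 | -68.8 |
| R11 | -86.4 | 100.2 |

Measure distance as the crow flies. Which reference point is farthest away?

Distances from (-31.9, -22.6):
R3: √((104.2)² + (-58.3)²) = √(10857.640 + 3398.890) = 119.4
R4: √((41.7)² + (56.4)²) = √(1738.890 + 3180.960) = 70.1
R5: √((-1.3)² + (99.0)²) = √(1.690 + 9801.000) = 99.0
R6: √((122.5)² + (-32.2)²) = √(15006.250 + 1036.840) = 126.7
R7: √((87.9)² + (25.3)²) = √(7726.410 + 640.090) = 91.5
R8: √((104.7)² + (37.3)²) = √(10962.090 + 1391.290) = 111.1
R9: √((5.1)² + (-32.9)²) = √(26.010 + 1082.410) = 33.3
R10: √((-3.5)² + (-46.2)²) = √(12.250 + 2134.440) = 46.3
R11: √((-54.5)² + (122.8)²) = √(2970.250 + 15079.840) = 134.4
Maximum: R11 at 134.4.

R11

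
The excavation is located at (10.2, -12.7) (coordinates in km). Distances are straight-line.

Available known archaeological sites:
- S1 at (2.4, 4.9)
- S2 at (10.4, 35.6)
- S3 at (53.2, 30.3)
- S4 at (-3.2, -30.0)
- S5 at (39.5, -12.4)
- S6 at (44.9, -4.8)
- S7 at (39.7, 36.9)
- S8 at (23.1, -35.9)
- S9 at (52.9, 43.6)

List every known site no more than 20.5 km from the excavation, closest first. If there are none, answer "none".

S1

Distances from (10.2, -12.7):
S1: √((-7.8)² + (17.6)²) = √(60.840 + 309.760) = 19.3 km
S2: √((0.2)² + (48.3)²) = √(0.040 + 2332.890) = 48.3 km
S3: √((43.0)² + (43.0)²) = √(1849.000 + 1849.000) = 60.8 km
S4: √((-13.4)² + (-17.3)²) = √(179.560 + 299.290) = 21.9 km
S5: √((29.3)² + (0.3)²) = √(858.490 + 0.090) = 29.3 km
S6: √((34.7)² + (7.9)²) = √(1204.090 + 62.410) = 35.6 km
S7: √((29.5)² + (49.6)²) = √(870.250 + 2460.160) = 57.7 km
S8: √((12.9)² + (-23.2)²) = √(166.410 + 538.240) = 26.5 km
S9: √((42.7)² + (56.3)²) = √(1823.290 + 3169.690) = 70.7 km
Threshold 20.5 km: S1 (19.3 km) is within range.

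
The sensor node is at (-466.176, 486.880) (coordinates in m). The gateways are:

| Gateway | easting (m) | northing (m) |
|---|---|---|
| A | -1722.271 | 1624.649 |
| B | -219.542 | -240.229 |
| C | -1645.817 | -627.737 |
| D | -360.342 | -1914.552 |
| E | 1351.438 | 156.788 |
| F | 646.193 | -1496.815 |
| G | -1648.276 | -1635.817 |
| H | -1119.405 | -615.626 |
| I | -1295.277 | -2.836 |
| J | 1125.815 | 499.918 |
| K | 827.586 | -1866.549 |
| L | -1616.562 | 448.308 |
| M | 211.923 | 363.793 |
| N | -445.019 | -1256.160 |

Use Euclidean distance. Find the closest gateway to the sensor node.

Distances from (-466.176, 486.880):
A: √((-1256.095)² + (1137.769)²) = √(1577774.64903 + 1294518.29736) = 1694.784 m
B: √((246.634)² + (-727.109)²) = √(60828.32996 + 528687.49788) = 767.799 m
C: √((-1179.641)² + (-1114.617)²) = √(1391552.88888 + 1242371.05669) = 1622.937 m
D: √((105.834)² + (-2401.432)²) = √(11200.83556 + 5766875.65062) = 2403.763 m
E: √((1817.614)² + (-330.092)²) = √(3303720.65300 + 108960.72846) = 1847.344 m
F: √((1112.369)² + (-1983.695)²) = √(1237364.79216 + 3935045.85303) = 2274.293 m
G: √((-1182.100)² + (-2122.697)²) = √(1397360.41000 + 4505842.55381) = 2429.651 m
H: √((-653.229)² + (-1102.506)²) = √(426708.12644 + 1215519.48004) = 1281.494 m
I: √((-829.101)² + (-489.716)²) = √(687408.46820 + 239821.76066) = 962.928 m
J: √((1591.991)² + (13.038)²) = √(2534435.34408 + 169.98944) = 1592.044 m
K: √((1293.762)² + (-2353.429)²) = √(1673820.11264 + 5538628.05804) = 2685.600 m
L: √((-1150.386)² + (-38.572)²) = √(1323387.94900 + 1487.79918) = 1151.032 m
M: √((678.099)² + (-123.087)²) = √(459818.25380 + 15150.40957) = 689.180 m
N: √((21.157)² + (-1743.040)²) = √(447.61865 + 3038188.44160) = 1743.168 m
Minimum: M at 689.180 m.

M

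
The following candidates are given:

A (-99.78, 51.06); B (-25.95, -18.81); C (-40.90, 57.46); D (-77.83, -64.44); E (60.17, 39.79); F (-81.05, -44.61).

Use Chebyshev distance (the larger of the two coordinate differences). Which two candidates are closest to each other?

D and F

Pairwise distances:
D–F: max(|-3.22|, |19.83|) = 19.83
B–D: max(|-51.88|, |-45.63|) = 51.88
B–F: max(|-55.10|, |-25.80|) = 55.10
A–C: max(|58.88|, |6.40|) = 58.88
A–B: max(|73.83|, |-69.87|) = 73.83
B–C: max(|-14.95|, |76.27|) = 76.27
B–E: max(|86.12|, |58.60|) = 86.12
A–F: max(|18.73|, |-95.67|) = 95.67
C–E: max(|101.07|, |-17.67|) = 101.07
C–F: max(|-40.15|, |-102.07|) = 102.07
A–D: max(|21.95|, |-115.50|) = 115.50
C–D: max(|-36.93|, |-121.90|) = 121.90
D–E: max(|138.00|, |104.23|) = 138.00
E–F: max(|-141.22|, |-84.40|) = 141.22
A–E: max(|159.95|, |-11.27|) = 159.95
Closest pair: D–F at 19.83.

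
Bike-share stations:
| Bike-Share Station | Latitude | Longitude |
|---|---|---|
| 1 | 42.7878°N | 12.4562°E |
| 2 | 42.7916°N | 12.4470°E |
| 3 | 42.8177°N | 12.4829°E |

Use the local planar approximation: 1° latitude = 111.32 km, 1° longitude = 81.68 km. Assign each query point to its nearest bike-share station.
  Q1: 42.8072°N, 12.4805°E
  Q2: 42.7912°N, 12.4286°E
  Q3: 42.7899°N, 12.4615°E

Q1 at 42.8072°N, 12.4805°E:
  1: 2.9332 km
  2: 3.2408 km
  3: 1.1852 km
  → nearest: 3 (1.1852 km)
Q2 at 42.7912°N, 12.4286°E:
  1: 2.2859 km
  2: 1.5036 km
  3: 5.3267 km
  → nearest: 2 (1.5036 km)
Q3 at 42.7899°N, 12.4615°E:
  1: 0.4920 km
  2: 1.1994 km
  3: 3.5542 km
  → nearest: 1 (0.4920 km)

Q1→3; Q2→2; Q3→1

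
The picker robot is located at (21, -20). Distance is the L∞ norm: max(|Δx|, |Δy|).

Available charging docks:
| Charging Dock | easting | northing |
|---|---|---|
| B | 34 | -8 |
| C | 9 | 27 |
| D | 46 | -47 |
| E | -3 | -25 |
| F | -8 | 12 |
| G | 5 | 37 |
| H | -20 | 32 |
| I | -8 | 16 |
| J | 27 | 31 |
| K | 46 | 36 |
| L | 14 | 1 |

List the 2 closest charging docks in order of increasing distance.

Distances from (21, -20):
B: max(|13|, |12|) = 13
C: max(|-12|, |47|) = 47
D: max(|25|, |-27|) = 27
E: max(|-24|, |-5|) = 24
F: max(|-29|, |32|) = 32
G: max(|-16|, |57|) = 57
H: max(|-41|, |52|) = 52
I: max(|-29|, |36|) = 36
J: max(|6|, |51|) = 51
K: max(|25|, |56|) = 56
L: max(|-7|, |21|) = 21
Sorted: B (13) < L (21) < E (24) < D (27) < …

B, L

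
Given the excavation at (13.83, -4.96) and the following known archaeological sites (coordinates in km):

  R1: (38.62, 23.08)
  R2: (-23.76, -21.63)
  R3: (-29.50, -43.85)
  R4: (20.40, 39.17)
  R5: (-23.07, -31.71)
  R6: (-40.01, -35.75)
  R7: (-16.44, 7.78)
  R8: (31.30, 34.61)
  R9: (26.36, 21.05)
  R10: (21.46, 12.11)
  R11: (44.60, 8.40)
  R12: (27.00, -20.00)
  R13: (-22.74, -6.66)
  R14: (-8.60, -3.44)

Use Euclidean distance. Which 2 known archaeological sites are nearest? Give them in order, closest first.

Distances from (13.83, -4.96):
R1: √((24.79)² + (28.04)²) = √(614.5441 + 786.2416) = 37.43 km
R2: √((-37.59)² + (-16.67)²) = √(1413.0081 + 277.8889) = 41.12 km
R3: √((-43.33)² + (-38.89)²) = √(1877.4889 + 1512.4321) = 58.22 km
R4: √((6.57)² + (44.13)²) = √(43.1649 + 1947.4569) = 44.62 km
R5: √((-36.90)² + (-26.75)²) = √(1361.6100 + 715.5625) = 45.58 km
R6: √((-53.84)² + (-30.79)²) = √(2898.7456 + 948.0241) = 62.02 km
R7: √((-30.27)² + (12.74)²) = √(916.2729 + 162.3076) = 32.84 km
R8: √((17.47)² + (39.57)²) = √(305.2009 + 1565.7849) = 43.25 km
R9: √((12.53)² + (26.01)²) = √(157.0009 + 676.5201) = 28.87 km
R10: √((7.63)² + (17.07)²) = √(58.2169 + 291.3849) = 18.70 km
R11: √((30.77)² + (13.36)²) = √(946.7929 + 178.4896) = 33.55 km
R12: √((13.17)² + (-15.04)²) = √(173.4489 + 226.2016) = 19.99 km
R13: √((-36.57)² + (-1.70)²) = √(1337.3649 + 2.8900) = 36.61 km
R14: √((-22.43)² + (1.52)²) = √(503.1049 + 2.3104) = 22.48 km
Sorted: R10 (18.70 km) < R12 (19.99 km) < R14 (22.48 km) < R9 (28.87 km) < …

R10, R12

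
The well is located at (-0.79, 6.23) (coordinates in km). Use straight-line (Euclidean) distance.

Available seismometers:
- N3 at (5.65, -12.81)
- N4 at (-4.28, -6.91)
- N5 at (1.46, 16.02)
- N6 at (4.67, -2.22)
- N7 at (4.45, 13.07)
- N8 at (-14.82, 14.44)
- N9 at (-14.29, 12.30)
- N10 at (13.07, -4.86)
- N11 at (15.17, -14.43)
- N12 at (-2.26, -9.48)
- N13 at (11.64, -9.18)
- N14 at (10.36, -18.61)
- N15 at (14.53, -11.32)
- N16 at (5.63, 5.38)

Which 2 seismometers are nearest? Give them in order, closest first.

N16, N7

Distances from (-0.79, 6.23):
N3: √((6.44)² + (-19.04)²) = √(41.4736 + 362.5216) = 20.10 km
N4: √((-3.49)² + (-13.14)²) = √(12.1801 + 172.6596) = 13.60 km
N5: √((2.25)² + (9.79)²) = √(5.0625 + 95.8441) = 10.05 km
N6: √((5.46)² + (-8.45)²) = √(29.8116 + 71.4025) = 10.06 km
N7: √((5.24)² + (6.84)²) = √(27.4576 + 46.7856) = 8.62 km
N8: √((-14.03)² + (8.21)²) = √(196.8409 + 67.4041) = 16.26 km
N9: √((-13.50)² + (6.07)²) = √(182.2500 + 36.8449) = 14.80 km
N10: √((13.86)² + (-11.09)²) = √(192.0996 + 122.9881) = 17.75 km
N11: √((15.96)² + (-20.66)²) = √(254.7216 + 426.8356) = 26.11 km
N12: √((-1.47)² + (-15.71)²) = √(2.1609 + 246.8041) = 15.78 km
N13: √((12.43)² + (-15.41)²) = √(154.5049 + 237.4681) = 19.80 km
N14: √((11.15)² + (-24.84)²) = √(124.3225 + 617.0256) = 27.23 km
N15: √((15.32)² + (-17.55)²) = √(234.7024 + 308.0025) = 23.30 km
N16: √((6.42)² + (-0.85)²) = √(41.2164 + 0.7225) = 6.48 km
Sorted: N16 (6.48 km) < N7 (8.62 km) < N5 (10.05 km) < N6 (10.06 km) < …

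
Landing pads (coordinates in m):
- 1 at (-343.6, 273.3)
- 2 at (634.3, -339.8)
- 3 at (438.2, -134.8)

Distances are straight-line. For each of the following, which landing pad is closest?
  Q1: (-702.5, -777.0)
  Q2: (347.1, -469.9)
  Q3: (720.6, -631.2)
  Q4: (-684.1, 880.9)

Q1→1; Q2→2; Q3→2; Q4→1

Q1 at (-702.5, -777.0):
  1: √((358.9)² + (1050.3)²) = √(128809.210 + 1103130.090) = 1109.9 m
  2: √((1336.8)² + (437.2)²) = √(1787034.240 + 191143.840) = 1406.5 m
  3: √((1140.7)² + (642.2)²) = √(1301196.490 + 412420.840) = 1309.1 m
  → nearest: 1 (1109.9 m)
Q2 at (347.1, -469.9):
  1: √((-690.7)² + (743.2)²) = √(477066.490 + 552346.240) = 1014.6 m
  2: √((287.2)² + (130.1)²) = √(82483.840 + 16926.010) = 315.3 m
  3: √((91.1)² + (335.1)²) = √(8299.210 + 112292.010) = 347.3 m
  → nearest: 2 (315.3 m)
Q3 at (720.6, -631.2):
  1: √((-1064.2)² + (904.5)²) = √(1132521.640 + 818120.250) = 1396.7 m
  2: √((-86.3)² + (291.4)²) = √(7447.690 + 84913.960) = 303.9 m
  3: √((-282.4)² + (496.4)²) = √(79749.760 + 246412.960) = 571.1 m
  → nearest: 2 (303.9 m)
Q4 at (-684.1, 880.9):
  1: √((340.5)² + (-607.6)²) = √(115940.250 + 369177.760) = 696.5 m
  2: √((1318.4)² + (-1220.7)²) = √(1738178.560 + 1490108.490) = 1796.7 m
  3: √((1122.3)² + (-1015.7)²) = √(1259557.290 + 1031646.490) = 1513.7 m
  → nearest: 1 (696.5 m)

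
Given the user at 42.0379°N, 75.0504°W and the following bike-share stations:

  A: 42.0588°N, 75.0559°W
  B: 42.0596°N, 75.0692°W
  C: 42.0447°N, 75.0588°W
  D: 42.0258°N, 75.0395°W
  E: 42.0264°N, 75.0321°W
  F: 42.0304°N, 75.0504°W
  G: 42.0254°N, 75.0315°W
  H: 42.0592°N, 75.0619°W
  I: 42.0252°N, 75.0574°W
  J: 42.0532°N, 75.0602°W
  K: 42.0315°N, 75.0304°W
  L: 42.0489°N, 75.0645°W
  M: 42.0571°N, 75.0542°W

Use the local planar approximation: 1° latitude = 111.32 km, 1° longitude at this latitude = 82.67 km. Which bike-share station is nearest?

Distances from 42.0379°N, 75.0504°W:
A: 2.3706 km
B: 2.8724 km
C: 1.0273 km
D: 1.6206 km
E: 1.9818 km
F: 0.8349 km
G: 2.0923 km
H: 2.5546 km
I: 1.5276 km
J: 1.8861 km
K: 1.8004 km
L: 1.6906 km
M: 2.1603 km
Minimum: F at 0.8349 km.

F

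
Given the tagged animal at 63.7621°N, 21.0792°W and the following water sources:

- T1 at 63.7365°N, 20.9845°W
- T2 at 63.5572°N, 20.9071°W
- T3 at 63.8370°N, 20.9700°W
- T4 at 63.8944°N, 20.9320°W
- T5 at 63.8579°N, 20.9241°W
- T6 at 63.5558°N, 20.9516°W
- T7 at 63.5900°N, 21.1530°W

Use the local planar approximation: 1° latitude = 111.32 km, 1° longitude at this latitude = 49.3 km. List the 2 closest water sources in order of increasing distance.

Distances from 63.7621°N, 21.0792°W:
T1: √((-0.0256·111.32)² + (0.0947·49.3)²) = √(8.121314 + 21.796853) = 5.4698 km
T2: √((-0.2049·111.32)² + (0.1721·49.3)²) = √(520.271830 + 71.987249) = 24.3364 km
T3: √((0.0749·111.32)² + (0.1092·49.3)²) = √(69.520043 + 28.982718) = 9.9249 km
T4: √((0.1323·111.32)² + (0.1472·49.3)²) = √(216.903262 + 52.663468) = 16.4185 km
T5: √((0.0958·111.32)² + (0.1551·49.3)²) = √(113.730622 + 58.467892) = 13.1224 km
T6: √((-0.2063·111.32)² + (0.1276·49.3)²) = √(527.405739 + 39.572655) = 23.8113 km
T7: √((-0.1721·111.32)² + (-0.0738·49.3)²) = √(367.035554 + 13.237518) = 19.5006 km
Sorted: T1 (5.4698 km) < T3 (9.9249 km) < T5 (13.1224 km) < T4 (16.4185 km) < …

T1, T3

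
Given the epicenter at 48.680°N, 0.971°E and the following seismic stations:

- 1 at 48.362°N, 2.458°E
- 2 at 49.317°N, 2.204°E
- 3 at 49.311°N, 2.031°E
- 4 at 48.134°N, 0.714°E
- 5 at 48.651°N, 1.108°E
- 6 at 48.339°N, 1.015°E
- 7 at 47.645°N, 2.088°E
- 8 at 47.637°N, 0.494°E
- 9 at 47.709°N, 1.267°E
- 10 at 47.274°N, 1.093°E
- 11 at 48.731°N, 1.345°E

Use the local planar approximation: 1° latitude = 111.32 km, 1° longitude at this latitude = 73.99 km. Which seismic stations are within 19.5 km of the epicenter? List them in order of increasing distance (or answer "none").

Distances from 48.680°N, 0.971°E:
1: √((-0.318·111.32)² + (1.487·73.99)²) = √(1253.14301 + 12105.08913) = 115.578 km
2: √((0.637·111.32)² + (1.233·73.99)²) = √(5028.34723 + 8322.85269) = 115.547 km
3: √((0.631·111.32)² + (1.060·73.99)²) = √(4934.06781 + 6151.17078) = 105.286 km
4: √((-0.546·111.32)² + (-0.257·73.99)²) = √(3694.29592 + 361.58658) = 63.686 km
5: √((-0.029·111.32)² + (0.137·73.99)²) = √(10.42179 + 102.75127) = 10.638 km
6: √((-0.341·111.32)² + (0.044·73.99)²) = √(1440.97071 + 10.59867) = 38.099 km
7: √((-1.035·111.32)² + (1.117·73.99)²) = √(13274.77274 + 6830.49851) = 141.793 km
8: √((-1.043·111.32)² + (-0.477·73.99)²) = √(13480.77972 + 1245.61208) = 121.352 km
9: √((-0.971·111.32)² + (0.296·73.99)²) = √(11683.81993 + 479.65555) = 110.288 km
10: √((-1.406·111.32)² + (0.122·73.99)²) = √(24497.23321 + 81.48276) = 156.776 km
11: √((0.051·111.32)² + (0.374·73.99)²) = √(32.23196 + 765.75397) = 28.249 km
Threshold 19.5 km: 5 (10.638 km) is within range.

5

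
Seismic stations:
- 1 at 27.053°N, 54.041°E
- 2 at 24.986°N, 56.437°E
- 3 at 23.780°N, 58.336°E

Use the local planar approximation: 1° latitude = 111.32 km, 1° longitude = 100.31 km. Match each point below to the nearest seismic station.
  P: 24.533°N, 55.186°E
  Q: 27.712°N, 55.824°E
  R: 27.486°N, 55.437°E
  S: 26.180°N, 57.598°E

P at 24.533°N, 55.186°E:
  1: 303.128 km
  2: 135.241 km
  3: 326.906 km
  → nearest: 2 (135.241 km)
Q at 27.712°N, 55.824°E:
  1: 193.313 km
  2: 309.626 km
  3: 505.058 km
  → nearest: 1 (193.313 km)
R at 27.486°N, 55.437°E:
  1: 148.096 km
  2: 295.826 km
  3: 504.740 km
  → nearest: 1 (148.096 km)
S at 26.180°N, 57.598°E:
  1: 369.801 km
  2: 176.719 km
  3: 277.235 km
  → nearest: 2 (176.719 km)

P→2; Q→1; R→1; S→2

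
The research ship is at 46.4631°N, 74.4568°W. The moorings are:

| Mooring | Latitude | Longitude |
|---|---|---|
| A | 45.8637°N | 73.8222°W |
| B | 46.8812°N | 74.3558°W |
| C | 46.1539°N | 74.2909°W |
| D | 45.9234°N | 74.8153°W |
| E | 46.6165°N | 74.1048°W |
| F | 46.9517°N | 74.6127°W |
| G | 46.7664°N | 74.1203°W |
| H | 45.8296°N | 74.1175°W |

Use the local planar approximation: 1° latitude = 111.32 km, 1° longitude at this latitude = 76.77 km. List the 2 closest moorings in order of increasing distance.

E, C

Distances from 46.4631°N, 74.4568°W:
A: √((-0.5994·111.32)² + (0.6346·76.77)²) = √(4452.253383 + 2373.467104) = 82.6179 km
B: √((0.4181·111.32)² + (0.1010·76.77)²) = √(2166.240796 + 60.120949) = 47.1843 km
C: √((-0.3092·111.32)² + (0.1659·76.77)²) = √(1184.746313 + 162.209339) = 36.7009 km
D: √((-0.5397·111.32)² + (-0.3585·76.77)²) = √(3609.534785 + 757.462961) = 66.0833 km
E: √((0.1534·111.32)² + (0.3520·76.77)²) = √(291.606442 + 730.244691) = 31.9664 km
F: √((0.4886·111.32)² + (-0.1559·76.77)²) = √(2958.375659 + 143.243628) = 55.6922 km
G: √((0.3033·111.32)² + (0.3365·76.77)²) = √(1139.964208 + 667.349314) = 42.5125 km
H: √((-0.6335·111.32)² + (0.3393·76.77)²) = √(4973.242470 + 678.501482) = 75.1781 km
Sorted: E (31.9664 km) < C (36.7009 km) < G (42.5125 km) < B (47.1843 km) < …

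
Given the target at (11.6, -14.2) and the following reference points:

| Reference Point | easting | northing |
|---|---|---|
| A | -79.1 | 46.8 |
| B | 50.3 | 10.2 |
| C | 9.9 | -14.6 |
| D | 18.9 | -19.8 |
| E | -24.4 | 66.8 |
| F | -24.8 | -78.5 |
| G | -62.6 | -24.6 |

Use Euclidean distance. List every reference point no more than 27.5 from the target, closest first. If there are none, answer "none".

Distances from (11.6, -14.2):
A: √((-90.7)² + (61.0)²) = √(8226.490 + 3721.000) = 109.3
B: √((38.7)² + (24.4)²) = √(1497.690 + 595.360) = 45.7
C: √((-1.7)² + (-0.4)²) = √(2.890 + 0.160) = 1.7
D: √((7.3)² + (-5.6)²) = √(53.290 + 31.360) = 9.2
E: √((-36.0)² + (81.0)²) = √(1296.000 + 6561.000) = 88.6
F: √((-36.4)² + (-64.3)²) = √(1324.960 + 4134.490) = 73.9
G: √((-74.2)² + (-10.4)²) = √(5505.640 + 108.160) = 74.9
Threshold 27.5: C (1.7), D (9.2) are within range.

C, D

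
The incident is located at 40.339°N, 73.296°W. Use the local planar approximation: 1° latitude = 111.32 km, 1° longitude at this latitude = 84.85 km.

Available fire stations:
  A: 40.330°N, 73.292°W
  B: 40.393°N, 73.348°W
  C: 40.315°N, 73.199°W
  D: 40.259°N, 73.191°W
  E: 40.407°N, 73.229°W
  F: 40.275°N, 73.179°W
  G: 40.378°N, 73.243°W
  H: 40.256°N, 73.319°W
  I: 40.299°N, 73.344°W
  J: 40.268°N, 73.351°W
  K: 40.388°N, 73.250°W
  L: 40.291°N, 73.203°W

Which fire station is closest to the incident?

A

Distances from 40.339°N, 73.296°W:
A: √((-0.009·111.32)² + (0.004·84.85)²) = √(1.00376 + 0.11519) = 1.058 km
B: √((0.054·111.32)² + (-0.052·84.85)²) = √(36.13549 + 19.46751) = 7.457 km
C: √((-0.024·111.32)² + (0.097·84.85)²) = √(7.13787 + 67.74031) = 8.653 km
D: √((-0.080·111.32)² + (0.105·84.85)²) = √(79.30971 + 79.37474) = 12.597 km
E: √((0.068·111.32)² + (0.067·84.85)²) = √(57.30127 + 32.31866) = 9.467 km
F: √((-0.064·111.32)² + (0.117·84.85)²) = √(50.75822 + 98.55426) = 12.219 km
G: √((0.039·111.32)² + (0.053·84.85)²) = √(18.84845 + 20.22346) = 6.251 km
H: √((-0.083·111.32)² + (-0.023·84.85)²) = √(85.36947 + 3.80855) = 9.443 km
I: √((-0.040·111.32)² + (-0.048·84.85)²) = √(19.82743 + 16.58770) = 6.034 km
J: √((-0.071·111.32)² + (-0.055·84.85)²) = √(62.46879 + 21.77856) = 9.179 km
K: √((0.049·111.32)² + (0.046·84.85)²) = √(29.75353 + 15.23419) = 6.707 km
L: √((-0.048·111.32)² + (0.093·84.85)²) = √(28.55150 + 62.26867) = 9.530 km
Minimum: A at 1.058 km.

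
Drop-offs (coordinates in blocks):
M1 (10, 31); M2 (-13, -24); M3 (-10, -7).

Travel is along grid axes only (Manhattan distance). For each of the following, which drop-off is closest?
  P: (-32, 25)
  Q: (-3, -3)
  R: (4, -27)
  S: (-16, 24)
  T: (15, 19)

P at (-32, 25):
  M1: 48 blocks
  M2: 68 blocks
  M3: 54 blocks
  → nearest: M1 (48 blocks)
Q at (-3, -3):
  M1: 47 blocks
  M2: 31 blocks
  M3: 11 blocks
  → nearest: M3 (11 blocks)
R at (4, -27):
  M1: 64 blocks
  M2: 20 blocks
  M3: 34 blocks
  → nearest: M2 (20 blocks)
S at (-16, 24):
  M1: 33 blocks
  M2: 51 blocks
  M3: 37 blocks
  → nearest: M1 (33 blocks)
T at (15, 19):
  M1: 17 blocks
  M2: 71 blocks
  M3: 51 blocks
  → nearest: M1 (17 blocks)

P→M1; Q→M3; R→M2; S→M1; T→M1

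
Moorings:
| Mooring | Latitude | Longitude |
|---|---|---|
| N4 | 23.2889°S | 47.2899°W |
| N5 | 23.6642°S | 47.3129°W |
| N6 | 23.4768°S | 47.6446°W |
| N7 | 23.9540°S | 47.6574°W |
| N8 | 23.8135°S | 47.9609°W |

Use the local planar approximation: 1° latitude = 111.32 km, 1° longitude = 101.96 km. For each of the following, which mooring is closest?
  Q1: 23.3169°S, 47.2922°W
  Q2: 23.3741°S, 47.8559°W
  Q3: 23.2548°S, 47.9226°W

Q1→N4; Q2→N6; Q3→N6

Q1 at 23.3169°S, 47.2922°W:
  N4: √((0.0280·111.32)² + (0.0023·101.96)²) = √(9.715440 + 0.054994) = 3.1258 km
  N5: √((-0.3473·111.32)² + (-0.0207·101.96)²) = √(1494.706634 + 4.454514) = 38.7190 km
  N6: √((-0.1599·111.32)² + (-0.3524·101.96)²) = √(316.842421 + 1291.015490) = 40.0981 km
  N7: √((-0.6371·111.32)² + (-0.3652·101.96)²) = √(5029.926112 + 1386.504206) = 80.1026 km
  N8: √((-0.4966·111.32)² + (-0.6687·101.96)²) = √(3056.045569 + 4648.601307) = 87.7761 km
  → nearest: N4 (3.1258 km)
Q2 at 23.3741°S, 47.8559°W:
  N4: √((0.0852·111.32)² + (0.5660·101.96)²) = √(89.955057 + 3330.370232) = 58.4835 km
  N5: √((-0.2901·111.32)² + (0.5430·101.96)²) = √(1042.898044 + 3065.203500) = 64.0945 km
  N6: √((-0.1027·111.32)² + (0.2113·101.96)²) = √(130.703520 + 464.150313) = 24.3896 km
  N7: √((-0.5799·111.32)² + (0.1985·101.96)²) = √(4167.279339 + 409.619550) = 67.6528 km
  N8: √((-0.4394·111.32)² + (-0.1050·101.96)²) = √(2392.580179 + 114.614154) = 50.0719 km
  → nearest: N6 (24.3896 km)
Q3 at 23.2548°S, 47.9226°W:
  N4: √((-0.0341·111.32)² + (0.6327·101.96)²) = √(14.409707 + 4161.551970) = 64.6217 km
  N5: √((-0.4094·111.32)² + (0.6097·101.96)²) = √(2077.026665 + 3864.488717) = 77.0812 km
  N6: √((-0.2220·111.32)² + (0.2780·101.96)²) = √(610.734346 + 803.432222) = 37.6054 km
  N7: √((-0.6992·111.32)² + (0.2652·101.96)²) = √(6058.278507 + 731.150351) = 82.3980 km
  N8: √((-0.5587·111.32)² + (-0.0383·101.96)²) = √(3868.153840 + 15.249556) = 62.3170 km
  → nearest: N6 (37.6054 km)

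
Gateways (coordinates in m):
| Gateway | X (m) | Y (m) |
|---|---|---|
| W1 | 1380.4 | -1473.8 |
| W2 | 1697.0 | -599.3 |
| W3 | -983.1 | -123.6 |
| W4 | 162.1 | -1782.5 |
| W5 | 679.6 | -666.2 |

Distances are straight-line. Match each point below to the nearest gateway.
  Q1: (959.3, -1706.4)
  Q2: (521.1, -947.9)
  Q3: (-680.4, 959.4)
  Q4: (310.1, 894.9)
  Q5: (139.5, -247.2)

Q1→W1; Q2→W5; Q3→W3; Q4→W5; Q5→W5

Q1 at (959.3, -1706.4):
  W1: 481.1 m
  W2: 1330.4 m
  W3: 2505.6 m
  W4: 800.8 m
  W5: 1077.1 m
  → nearest: W1 (481.1 m)
Q2 at (521.1, -947.9):
  W1: 1007.5 m
  W2: 1226.5 m
  W3: 1715.3 m
  W4: 908.5 m
  W5: 323.2 m
  → nearest: W5 (323.2 m)
Q3 at (-680.4, 959.4):
  W1: 3188.6 m
  W2: 2842.8 m
  W3: 1124.5 m
  W4: 2868.4 m
  W5: 2119.5 m
  → nearest: W3 (1124.5 m)
Q4 at (310.1, 894.9):
  W1: 2599.3 m
  W2: 2038.7 m
  W3: 1646.1 m
  W4: 2681.5 m
  W5: 1604.2 m
  → nearest: W5 (1604.2 m)
Q5 at (139.5, -247.2):
  W1: 1744.8 m
  W2: 1596.8 m
  W3: 1129.4 m
  W4: 1535.5 m
  W5: 683.6 m
  → nearest: W5 (683.6 m)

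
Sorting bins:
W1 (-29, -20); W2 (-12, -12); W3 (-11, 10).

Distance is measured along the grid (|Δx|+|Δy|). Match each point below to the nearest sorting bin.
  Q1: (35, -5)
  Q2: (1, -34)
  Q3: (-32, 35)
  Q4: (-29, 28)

Q1 at (35, -5):
  W1: |-64| + |-15| = 64 + 15 = 79
  W2: |-47| + |-7| = 47 + 7 = 54
  W3: |-46| + |15| = 46 + 15 = 61
  → nearest: W2 (54)
Q2 at (1, -34):
  W1: |-30| + |14| = 30 + 14 = 44
  W2: |-13| + |22| = 13 + 22 = 35
  W3: |-12| + |44| = 12 + 44 = 56
  → nearest: W2 (35)
Q3 at (-32, 35):
  W1: |3| + |-55| = 3 + 55 = 58
  W2: |20| + |-47| = 20 + 47 = 67
  W3: |21| + |-25| = 21 + 25 = 46
  → nearest: W3 (46)
Q4 at (-29, 28):
  W1: |0| + |-48| = 0 + 48 = 48
  W2: |17| + |-40| = 17 + 40 = 57
  W3: |18| + |-18| = 18 + 18 = 36
  → nearest: W3 (36)

Q1→W2; Q2→W2; Q3→W3; Q4→W3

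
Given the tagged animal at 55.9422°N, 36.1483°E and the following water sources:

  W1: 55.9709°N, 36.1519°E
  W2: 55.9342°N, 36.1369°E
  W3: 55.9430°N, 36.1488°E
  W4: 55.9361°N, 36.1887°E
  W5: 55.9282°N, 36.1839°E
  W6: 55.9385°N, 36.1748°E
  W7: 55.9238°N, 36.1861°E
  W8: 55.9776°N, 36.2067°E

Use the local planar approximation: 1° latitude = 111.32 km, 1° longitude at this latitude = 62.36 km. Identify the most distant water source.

Distances from 55.9422°N, 36.1483°E:
W1: 3.2028 km
W2: 1.1395 km
W3: 0.0944 km
W4: 2.6093 km
W5: 2.7124 km
W6: 1.7031 km
W7: 3.1228 km
W8: 5.3658 km
Maximum: W8 at 5.3658 km.

W8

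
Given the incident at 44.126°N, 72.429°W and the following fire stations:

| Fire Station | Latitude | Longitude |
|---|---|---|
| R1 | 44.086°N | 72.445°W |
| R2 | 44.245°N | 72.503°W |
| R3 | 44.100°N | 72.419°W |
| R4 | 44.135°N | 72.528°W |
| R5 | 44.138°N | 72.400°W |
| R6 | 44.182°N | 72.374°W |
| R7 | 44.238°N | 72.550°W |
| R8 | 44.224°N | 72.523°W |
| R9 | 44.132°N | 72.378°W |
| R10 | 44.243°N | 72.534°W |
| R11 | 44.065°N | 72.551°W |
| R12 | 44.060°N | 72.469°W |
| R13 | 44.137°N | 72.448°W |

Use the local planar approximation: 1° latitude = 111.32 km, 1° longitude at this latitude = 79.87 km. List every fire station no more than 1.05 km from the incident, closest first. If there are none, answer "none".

Distances from 44.126°N, 72.429°W:
R1: 4.633 km
R2: 14.506 km
R3: 3.003 km
R4: 7.970 km
R5: 2.674 km
R6: 7.626 km
R7: 15.775 km
R8: 13.243 km
R9: 4.128 km
R10: 15.491 km
R11: 11.877 km
R12: 8.012 km
R13: 1.950 km
Threshold 1.05 km: none within range.

none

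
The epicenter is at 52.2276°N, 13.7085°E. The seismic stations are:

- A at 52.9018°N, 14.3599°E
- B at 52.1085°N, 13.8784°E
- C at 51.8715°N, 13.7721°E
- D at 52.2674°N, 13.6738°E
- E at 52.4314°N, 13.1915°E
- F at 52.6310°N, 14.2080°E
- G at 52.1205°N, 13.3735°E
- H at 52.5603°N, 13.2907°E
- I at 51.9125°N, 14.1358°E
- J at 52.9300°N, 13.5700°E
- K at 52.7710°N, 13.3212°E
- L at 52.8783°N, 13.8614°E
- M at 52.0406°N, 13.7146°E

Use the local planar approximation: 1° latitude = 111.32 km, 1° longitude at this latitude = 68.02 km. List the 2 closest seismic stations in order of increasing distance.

D, B

Distances from 52.2276°N, 13.7085°E:
A: √((0.6742·111.32)² + (0.6514·68.02)²) = √(5632.794298 + 1963.219068) = 87.1551 km
B: √((-0.1191·111.32)² + (0.1699·68.02)²) = √(175.780185 + 133.554957) = 17.5879 km
C: √((-0.3561·111.32)² + (0.0636·68.02)²) = √(1571.413004 + 18.714899) = 39.8764 km
D: √((0.0398·111.32)² + (-0.0347·68.02)²) = √(19.629649 + 5.570988) = 5.0200 km
E: √((0.2038·111.32)² + (-0.5170·68.02)²) = √(514.700695 + 1236.671469) = 41.8494 km
F: √((0.4034·111.32)² + (0.4995·68.02)²) = √(2016.592664 + 1154.367896) = 56.3113 km
G: √((-0.1071·111.32)² + (-0.3350·68.02)²) = √(142.142954 + 519.233697) = 25.7172 km
H: √((0.3327·111.32)² + (-0.4178·68.02)²) = √(1371.677444 + 807.625693) = 46.6830 km
I: √((-0.3151·111.32)² + (0.4273·68.02)²) = √(1230.391159 + 844.771086) = 45.5539 km
J: √((0.7024·111.32)² + (-0.1385·68.02)²) = √(6113.858753 + 88.750907) = 78.7566 km
K: √((0.5434·111.32)² + (-0.3873·68.02)²) = √(3659.195924 + 694.014028) = 65.9789 km
L: √((0.6507·111.32)² + (0.1529·68.02)²) = √(5246.963086 + 108.165366) = 73.1787 km
M: √((-0.1870·111.32)² + (0.0061·68.02)²) = √(433.340828 + 0.172160) = 20.8210 km
Sorted: D (5.0200 km) < B (17.5879 km) < M (20.8210 km) < G (25.7172 km) < …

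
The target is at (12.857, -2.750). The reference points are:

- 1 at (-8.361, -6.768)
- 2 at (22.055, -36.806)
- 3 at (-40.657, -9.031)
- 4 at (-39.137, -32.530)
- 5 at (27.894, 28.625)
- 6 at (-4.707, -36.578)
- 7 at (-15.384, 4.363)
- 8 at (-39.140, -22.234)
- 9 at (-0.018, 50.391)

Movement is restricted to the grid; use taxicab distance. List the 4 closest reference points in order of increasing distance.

1, 7, 2, 5

Distances from (12.857, -2.750):
1: 25.236
2: 43.254
3: 59.795
4: 81.774
5: 46.412
6: 51.392
7: 35.354
8: 71.481
9: 66.016
Sorted: 1 (25.236) < 7 (35.354) < 2 (43.254) < 5 (46.412) < 6 (51.392) < 3 (59.795) < …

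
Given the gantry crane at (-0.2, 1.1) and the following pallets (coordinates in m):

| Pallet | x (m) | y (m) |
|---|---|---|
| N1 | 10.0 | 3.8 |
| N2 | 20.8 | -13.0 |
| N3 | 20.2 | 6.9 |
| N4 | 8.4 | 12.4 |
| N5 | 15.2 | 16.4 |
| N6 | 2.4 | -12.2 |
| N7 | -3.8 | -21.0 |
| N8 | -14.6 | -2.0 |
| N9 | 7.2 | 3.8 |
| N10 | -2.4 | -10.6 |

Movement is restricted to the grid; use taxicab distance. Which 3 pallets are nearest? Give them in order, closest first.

N9, N1, N10

Distances from (-0.2, 1.1):
N1: 12.9 m
N2: 35.1 m
N3: 26.2 m
N4: 19.9 m
N5: 30.7 m
N6: 15.9 m
N7: 25.7 m
N8: 17.5 m
N9: 10.1 m
N10: 13.9 m
Sorted: N9 (10.1 m) < N1 (12.9 m) < N10 (13.9 m) < N6 (15.9 m) < N8 (17.5 m) < …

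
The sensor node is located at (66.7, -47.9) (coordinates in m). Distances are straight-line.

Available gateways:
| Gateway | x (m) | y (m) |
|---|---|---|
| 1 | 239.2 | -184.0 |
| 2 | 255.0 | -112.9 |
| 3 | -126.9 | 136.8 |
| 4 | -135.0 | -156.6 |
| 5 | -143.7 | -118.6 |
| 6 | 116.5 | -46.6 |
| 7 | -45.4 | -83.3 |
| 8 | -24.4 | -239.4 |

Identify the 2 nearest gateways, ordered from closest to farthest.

Distances from (66.7, -47.9):
1: √((172.5)² + (-136.1)²) = √(29756.250 + 18523.210) = 219.7 m
2: √((188.3)² + (-65.0)²) = √(35456.890 + 4225.000) = 199.2 m
3: √((-193.6)² + (184.7)²) = √(37480.960 + 34114.090) = 267.6 m
4: √((-201.7)² + (-108.7)²) = √(40682.890 + 11815.690) = 229.1 m
5: √((-210.4)² + (-70.7)²) = √(44268.160 + 4998.490) = 222.0 m
6: √((49.8)² + (1.3)²) = √(2480.040 + 1.690) = 49.8 m
7: √((-112.1)² + (-35.4)²) = √(12566.410 + 1253.160) = 117.6 m
8: √((-91.1)² + (-191.5)²) = √(8299.210 + 36672.250) = 212.1 m
Sorted: 6 (49.8 m) < 7 (117.6 m) < 2 (199.2 m) < 8 (212.1 m) < …

6, 7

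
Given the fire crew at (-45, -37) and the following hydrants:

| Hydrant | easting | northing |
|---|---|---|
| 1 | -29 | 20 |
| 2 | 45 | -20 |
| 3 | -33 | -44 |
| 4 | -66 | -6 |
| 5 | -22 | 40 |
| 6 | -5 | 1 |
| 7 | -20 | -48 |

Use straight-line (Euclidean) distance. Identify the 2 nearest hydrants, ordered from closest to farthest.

Distances from (-45, -37):
1: 59.2
2: 91.6
3: 13.9
4: 37.4
5: 80.4
6: 55.2
7: 27.3
Sorted: 3 (13.9) < 7 (27.3) < 4 (37.4) < 6 (55.2) < …

3, 7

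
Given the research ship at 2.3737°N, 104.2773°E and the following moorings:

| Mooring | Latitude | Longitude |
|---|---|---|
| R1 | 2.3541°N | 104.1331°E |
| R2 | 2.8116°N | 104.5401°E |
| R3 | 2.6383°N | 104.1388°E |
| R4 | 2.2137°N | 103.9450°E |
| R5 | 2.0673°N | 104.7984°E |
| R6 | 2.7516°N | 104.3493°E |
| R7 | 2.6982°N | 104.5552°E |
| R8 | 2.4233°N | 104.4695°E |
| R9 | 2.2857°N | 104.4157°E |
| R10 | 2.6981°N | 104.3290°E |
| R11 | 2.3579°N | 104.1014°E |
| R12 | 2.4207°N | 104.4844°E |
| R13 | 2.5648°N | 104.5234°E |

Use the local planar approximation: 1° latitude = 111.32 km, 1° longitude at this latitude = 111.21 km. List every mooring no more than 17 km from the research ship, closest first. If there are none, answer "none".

R1

Distances from 2.3737°N, 104.2773°E:
R1: 16.1842 km
R2: 56.8369 km
R3: 33.2393 km
R4: 41.0234 km
R5: 67.2441 km
R6: 42.8231 km
R7: 47.5398 km
R8: 22.0762 km
R9: 18.2445 km
R10: 36.5670 km
R11: 19.6408 km
R12: 23.6184 km
R13: 34.6641 km
Threshold 17 km: R1 (16.1842 km) is within range.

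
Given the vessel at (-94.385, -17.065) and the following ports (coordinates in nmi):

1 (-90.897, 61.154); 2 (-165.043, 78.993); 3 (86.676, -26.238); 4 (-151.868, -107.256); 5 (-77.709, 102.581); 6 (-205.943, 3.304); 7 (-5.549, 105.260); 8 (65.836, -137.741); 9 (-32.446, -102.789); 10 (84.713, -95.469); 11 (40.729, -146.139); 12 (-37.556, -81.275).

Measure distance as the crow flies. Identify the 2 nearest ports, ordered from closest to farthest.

1, 12

Distances from (-94.385, -17.065):
1: 78.297 nmi
2: 119.246 nmi
3: 181.293 nmi
4: 106.952 nmi
5: 120.803 nmi
6: 113.402 nmi
7: 151.179 nmi
8: 200.583 nmi
9: 105.759 nmi
10: 195.508 nmi
11: 186.858 nmi
12: 85.746 nmi
Sorted: 1 (78.297 nmi) < 12 (85.746 nmi) < 9 (105.759 nmi) < 4 (106.952 nmi) < …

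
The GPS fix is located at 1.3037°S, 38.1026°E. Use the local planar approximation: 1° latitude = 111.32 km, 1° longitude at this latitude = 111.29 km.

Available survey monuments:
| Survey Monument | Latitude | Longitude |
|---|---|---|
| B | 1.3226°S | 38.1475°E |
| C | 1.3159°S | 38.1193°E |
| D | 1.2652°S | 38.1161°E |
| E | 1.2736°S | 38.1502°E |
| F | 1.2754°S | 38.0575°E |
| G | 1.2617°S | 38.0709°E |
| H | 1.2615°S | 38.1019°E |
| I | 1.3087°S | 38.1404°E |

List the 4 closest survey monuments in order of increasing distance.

Distances from 1.3037°S, 38.1026°E:
B: √((-0.0189·111.32)² + (0.0449·111.29)²) = √(4.426597 + 24.969219) = 5.4218 km
C: √((-0.0122·111.32)² + (0.0167·111.29)²) = √(1.844446 + 3.454182) = 2.3019 km
D: √((0.0385·111.32)² + (0.0135·111.29)²) = √(18.368253 + 2.257251) = 4.5415 km
E: √((0.0301·111.32)² + (0.0476·111.29)²) = √(11.227405 + 28.062489) = 6.2682 km
F: √((0.0283·111.32)² + (-0.0451·111.29)²) = √(9.924743 + 25.192158) = 5.9260 km
G: √((0.0420·111.32)² + (-0.0317·111.29)²) = √(21.859739 + 12.446029) = 5.8571 km
H: √((0.0422·111.32)² + (-0.0007·111.29)²) = √(22.068423 + 0.006069) = 4.6983 km
I: √((-0.0050·111.32)² + (0.0378·111.29)²) = √(0.309804 + 17.696847) = 4.2434 km
Sorted: C (2.3019 km) < I (4.2434 km) < D (4.5415 km) < H (4.6983 km) < B (5.4218 km) < G (5.8571 km) < …

C, I, D, H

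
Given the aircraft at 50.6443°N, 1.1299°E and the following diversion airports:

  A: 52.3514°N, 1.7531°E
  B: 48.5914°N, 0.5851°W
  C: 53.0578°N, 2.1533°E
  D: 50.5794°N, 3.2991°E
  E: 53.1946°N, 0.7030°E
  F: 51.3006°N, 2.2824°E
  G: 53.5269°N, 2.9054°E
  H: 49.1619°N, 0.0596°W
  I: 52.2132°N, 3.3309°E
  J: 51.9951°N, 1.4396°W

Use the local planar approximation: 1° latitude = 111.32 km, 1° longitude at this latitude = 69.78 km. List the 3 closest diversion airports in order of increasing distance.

F, D, H

Distances from 50.6443°N, 1.1299°E:
A: √((1.7071·111.32)² + (0.6232·69.78)²) = √(36113.062541 + 1891.110124) = 194.9466 km
B: √((-2.0529·111.32)² + (-1.7150·69.78)²) = √(52225.425227 + 14321.555125) = 257.9670 km
C: √((2.4135·111.32)² + (1.0234·69.78)²) = √(72184.009519 + 5099.795431) = 277.9996 km
D: √((-0.0649·111.32)² + (2.1692·69.78)²) = √(52.195828 + 22911.900877) = 151.5391 km
E: √((2.5503·111.32)² + (-0.4269·69.78)²) = √(80598.867049 + 887.389406) = 285.4580 km
F: √((0.6563·111.32)² + (1.1525·69.78)²) = √(5337.663654 + 6467.609620) = 108.6521 km
G: √((2.8826·111.32)² + (1.7755·69.78)²) = √(102971.054418 + 15349.819873) = 343.9780 km
H: √((-1.4824·111.32)² + (-1.1895·69.78)²) = √(27231.853871 + 6889.549471) = 184.7198 km
I: √((1.5689·111.32)² + (2.2010·69.78)²) = √(30502.604336 + 23588.591818) = 232.5751 km
J: √((1.3508·111.32)² + (-2.5695·69.78)²) = √(22611.454483 + 32148.386006) = 234.0082 km
Sorted: F (108.6521 km) < D (151.5391 km) < H (184.7198 km) < A (194.9466 km) < I (232.5751 km) < …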